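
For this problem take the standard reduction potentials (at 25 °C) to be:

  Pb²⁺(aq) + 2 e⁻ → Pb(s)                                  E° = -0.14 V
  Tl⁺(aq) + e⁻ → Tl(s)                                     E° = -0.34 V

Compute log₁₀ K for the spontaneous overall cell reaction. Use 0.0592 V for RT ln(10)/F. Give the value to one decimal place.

6.8

Cathode: Pb²⁺/Pb; anode: Tl⁺/Tl. E°cell = +0.20 V, n = 2.
log K = nE°cell / 0.0592 = (2)(+0.20) / 0.0592 = 6.8.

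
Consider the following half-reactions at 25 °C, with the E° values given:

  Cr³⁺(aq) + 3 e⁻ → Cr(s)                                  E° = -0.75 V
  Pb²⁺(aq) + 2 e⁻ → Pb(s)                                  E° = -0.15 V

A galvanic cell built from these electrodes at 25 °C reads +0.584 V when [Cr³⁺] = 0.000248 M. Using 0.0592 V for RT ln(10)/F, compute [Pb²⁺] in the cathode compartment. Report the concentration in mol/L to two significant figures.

0.0011 M

Pb²⁺/Pb is the cathode, Cr³⁺/Cr the anode: E°cell = +0.60 V, n = 6.
Overall reaction: 3 Pb²⁺(aq) + 2 Cr(s) → 3 Pb(s) + 2 Cr³⁺(aq); Q = [Cr³⁺]^2/[Pb²⁺]^3.
From E = E° − (0.0592/n) log Q: log Q = (E° − E)·n/0.0592 = (+0.60 − (+0.584))·6/0.0592 = 1.6216.
So 3·log[Pb²⁺] = 2·log(0.000248) − log Q = -7.2111 − (1.6216) = -8.8327; log[Pb²⁺] = -8.8327 / 3 = -2.9442; [Pb²⁺] = 10^(-2.9442) ≈ 0.0011 M.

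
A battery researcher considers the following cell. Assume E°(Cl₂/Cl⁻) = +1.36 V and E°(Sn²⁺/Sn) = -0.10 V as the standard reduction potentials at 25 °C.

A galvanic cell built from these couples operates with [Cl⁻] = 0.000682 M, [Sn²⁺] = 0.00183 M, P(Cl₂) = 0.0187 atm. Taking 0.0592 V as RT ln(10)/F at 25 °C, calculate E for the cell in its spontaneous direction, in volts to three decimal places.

Cl₂/Cl⁻ is the cathode (higher E°), Sn²⁺/Sn the anode: E°cell = +1.36 − (-0.10) = +1.46 V, n = 2.
Overall: Cl₂(g) + Sn(s) → 2 Cl⁻(aq) + Sn²⁺(aq)
Q = [Cl⁻]^2·[Sn²⁺] / (P(Cl₂)); log Q = -7.342.
E = E° − (0.0592/n) log Q = +1.46 − (0.0592/2)(-7.342) = +1.677 V.

+1.677 V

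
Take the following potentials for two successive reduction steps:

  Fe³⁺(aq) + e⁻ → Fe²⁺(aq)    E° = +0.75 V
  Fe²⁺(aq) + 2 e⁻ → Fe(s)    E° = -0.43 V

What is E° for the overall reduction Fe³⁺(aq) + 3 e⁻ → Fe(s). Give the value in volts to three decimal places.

Since ΔG° = −nFE° is additive over sequential reductions, n₃E°₃ = n₁E°₁ + n₂E°₂.
E°₃ = (1×+0.75 + 2×-0.43) / 3 = (-0.110) / 3 = -0.037 V.

-0.037 V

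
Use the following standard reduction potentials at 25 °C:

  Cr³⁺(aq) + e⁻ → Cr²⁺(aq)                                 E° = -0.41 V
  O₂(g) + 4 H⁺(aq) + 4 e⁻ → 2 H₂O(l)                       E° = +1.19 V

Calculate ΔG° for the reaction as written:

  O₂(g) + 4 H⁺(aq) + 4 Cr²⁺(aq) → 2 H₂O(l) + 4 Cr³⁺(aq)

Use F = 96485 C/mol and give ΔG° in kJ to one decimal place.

-617.5 kJ

As written, O₂/H₂O is reduced (cathode) and Cr³⁺/Cr²⁺ is oxidised (anode), so E°cell = (+1.19) − (-0.41) = +1.60 V.
Balancing electrons gives n = 4.
ΔG° = −nFE° = −(4)(96485)(+1.60) = -617,504 J = -617.5 kJ.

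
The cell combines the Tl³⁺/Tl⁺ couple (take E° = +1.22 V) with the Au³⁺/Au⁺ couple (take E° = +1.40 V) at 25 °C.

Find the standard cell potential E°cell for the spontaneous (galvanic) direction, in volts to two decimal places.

The Au³⁺/Au⁺ couple has the higher reduction potential, so it is the cathode; Tl³⁺/Tl⁺ is oxidised at the anode.
E°cell = E°(cathode) − E°(anode) = (+1.40) − (+1.22) = +0.18 V.
Since E°cell > 0, the reaction is spontaneous under standard conditions.

+0.18 V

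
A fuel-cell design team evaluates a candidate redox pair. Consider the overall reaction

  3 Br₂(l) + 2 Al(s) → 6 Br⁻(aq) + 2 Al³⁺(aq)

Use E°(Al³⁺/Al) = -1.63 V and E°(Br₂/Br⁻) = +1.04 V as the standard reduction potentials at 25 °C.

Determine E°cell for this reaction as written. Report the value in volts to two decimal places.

The Br₂/Br⁻ couple has the higher reduction potential, so it is the cathode; Al³⁺/Al is oxidised at the anode.
E°cell = E°(cathode) − E°(anode) = (+1.04) − (-1.63) = +2.67 V.

+2.67 V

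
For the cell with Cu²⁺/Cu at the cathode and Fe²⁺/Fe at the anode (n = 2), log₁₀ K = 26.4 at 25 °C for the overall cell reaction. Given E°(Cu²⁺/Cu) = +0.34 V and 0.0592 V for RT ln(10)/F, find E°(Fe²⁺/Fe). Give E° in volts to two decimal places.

-0.44 V

E°cell = (0.0592/n)·log K = (0.0592/2)(26.4) = +0.781 V.
Since Cu²⁺/Cu is the cathode and Fe²⁺/Fe the anode, E°cell = E°(Cu²⁺/Cu) − E°(Fe²⁺/Fe).
So E°(Fe²⁺/Fe) = E°(Cu²⁺/Cu) − E°cell = (+0.34) − (+0.781) = -0.44 V.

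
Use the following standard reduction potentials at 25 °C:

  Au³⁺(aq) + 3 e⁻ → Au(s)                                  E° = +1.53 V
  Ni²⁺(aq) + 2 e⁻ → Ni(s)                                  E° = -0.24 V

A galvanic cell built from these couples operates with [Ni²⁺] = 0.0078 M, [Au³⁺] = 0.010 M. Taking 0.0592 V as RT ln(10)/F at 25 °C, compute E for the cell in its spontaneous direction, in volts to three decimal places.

Au³⁺/Au is the cathode (higher E°), Ni²⁺/Ni the anode: E°cell = +1.53 − (-0.24) = +1.77 V, n = 6.
Overall: 2 Au³⁺(aq) + 3 Ni(s) → 2 Au(s) + 3 Ni²⁺(aq)
Q = [Ni²⁺]^3 / ([Au³⁺]^2); log Q = -2.324.
E = E° − (0.0592/n) log Q = +1.77 − (0.0592/6)(-2.324) = +1.793 V.

+1.793 V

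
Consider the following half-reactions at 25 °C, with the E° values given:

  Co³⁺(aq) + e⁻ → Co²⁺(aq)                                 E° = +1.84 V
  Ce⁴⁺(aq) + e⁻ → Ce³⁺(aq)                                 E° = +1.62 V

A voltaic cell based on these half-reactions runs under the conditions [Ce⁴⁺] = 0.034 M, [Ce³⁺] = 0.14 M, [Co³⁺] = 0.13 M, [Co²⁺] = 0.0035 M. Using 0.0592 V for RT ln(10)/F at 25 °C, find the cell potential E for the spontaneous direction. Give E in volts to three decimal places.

+0.349 V

Co³⁺/Co²⁺ is the cathode (higher E°), Ce⁴⁺/Ce³⁺ the anode: E°cell = +1.84 − (+1.62) = +0.22 V, n = 1.
Overall: Co³⁺(aq) + Ce³⁺(aq) → Co²⁺(aq) + Ce⁴⁺(aq)
Q = [Co²⁺]·[Ce⁴⁺] / ([Co³⁺]·[Ce³⁺]); log Q = -2.185.
E = E° − (0.0592/n) log Q = +0.22 − (0.0592/1)(-2.185) = +0.349 V.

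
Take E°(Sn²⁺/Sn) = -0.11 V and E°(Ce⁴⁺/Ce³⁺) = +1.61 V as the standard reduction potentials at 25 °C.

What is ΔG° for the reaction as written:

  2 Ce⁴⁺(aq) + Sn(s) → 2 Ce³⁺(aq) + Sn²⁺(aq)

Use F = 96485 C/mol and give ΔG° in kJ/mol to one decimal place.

-331.9 kJ/mol

As written, Ce⁴⁺/Ce³⁺ is reduced (cathode) and Sn²⁺/Sn is oxidised (anode), so E°cell = (+1.61) − (-0.11) = +1.72 V.
Balancing electrons gives n = 2.
ΔG° = −nFE° = −(2)(96485)(+1.72) = -331,908 J = -331.9 kJ/mol.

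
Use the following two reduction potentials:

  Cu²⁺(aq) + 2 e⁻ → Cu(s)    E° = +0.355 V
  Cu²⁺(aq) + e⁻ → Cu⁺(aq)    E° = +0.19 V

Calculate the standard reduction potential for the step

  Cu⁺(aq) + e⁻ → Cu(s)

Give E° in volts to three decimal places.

+0.520 V

Sequential free energies add, so n₃E°₃ = n₁E°₁ + n₂E°₂.
With n₃ = 2, and the known step contributing 1×(+0.19) V, the unknown satisfies 1·E° = 2×(+0.355) − 1×(+0.19) = +0.520.
E° = +0.520 / 1 = +0.520 V.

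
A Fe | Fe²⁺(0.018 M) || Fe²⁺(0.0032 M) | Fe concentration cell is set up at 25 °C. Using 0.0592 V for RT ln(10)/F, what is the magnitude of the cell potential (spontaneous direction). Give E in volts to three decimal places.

+0.022 V

For a concentration cell E°cell = 0. The 0.018 M side is the cathode (reduction is favoured where [Fe²⁺] is higher).
With n = 2, E = −(0.0592/2) log([Fe²⁺]ₐₙ/[Fe²⁺]꜀ₐₜ) = −(0.0592/2) log(0.0032/0.018) = −(0.0592/2)(-0.750) = +0.022 V.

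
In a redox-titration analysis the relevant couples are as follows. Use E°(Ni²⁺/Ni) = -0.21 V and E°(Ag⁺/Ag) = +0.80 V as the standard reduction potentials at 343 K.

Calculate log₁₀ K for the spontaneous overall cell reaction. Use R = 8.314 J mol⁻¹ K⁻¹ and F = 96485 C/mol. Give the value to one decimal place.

29.7

Cathode: Ag⁺/Ag; anode: Ni²⁺/Ni. E°cell = (+0.80) − (-0.21) = +1.01 V, with n = 2.
ΔG° = −nFE° = −RT ln K, so ln K = nFE°/(RT) = (2)(96485)(+1.01) / ((8.314)(343)) = 68.345.
log₁₀ K = 68.345 / ln 10 = 29.7.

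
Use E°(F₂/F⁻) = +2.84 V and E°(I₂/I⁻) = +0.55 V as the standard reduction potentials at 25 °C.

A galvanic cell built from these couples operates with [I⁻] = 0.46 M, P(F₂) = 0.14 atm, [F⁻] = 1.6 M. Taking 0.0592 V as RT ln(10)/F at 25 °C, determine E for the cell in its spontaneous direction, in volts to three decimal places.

F₂/F⁻ is the cathode (higher E°), I₂/I⁻ the anode: E°cell = +2.84 − (+0.55) = +2.29 V, n = 2.
Overall: F₂(g) + 2 I⁻(aq) → 2 F⁻(aq) + I₂(s)
Q = [F⁻]^2 / (P(F₂)·[I⁻]^2); log Q = 1.937.
E = E° − (0.0592/n) log Q = +2.29 − (0.0592/2)(1.937) = +2.233 V.

+2.233 V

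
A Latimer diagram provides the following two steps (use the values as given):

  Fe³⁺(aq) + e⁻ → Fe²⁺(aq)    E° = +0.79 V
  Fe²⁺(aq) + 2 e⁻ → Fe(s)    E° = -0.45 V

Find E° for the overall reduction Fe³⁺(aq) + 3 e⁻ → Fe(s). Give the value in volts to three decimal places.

Since ΔG° = −nFE° is additive over sequential reductions, n₃E°₃ = n₁E°₁ + n₂E°₂.
E°₃ = (1×+0.79 + 2×-0.45) / 3 = (-0.110) / 3 = -0.037 V.
Simply averaging or adding the two E° values would be wrong; the electron-weighted sum is required.

-0.037 V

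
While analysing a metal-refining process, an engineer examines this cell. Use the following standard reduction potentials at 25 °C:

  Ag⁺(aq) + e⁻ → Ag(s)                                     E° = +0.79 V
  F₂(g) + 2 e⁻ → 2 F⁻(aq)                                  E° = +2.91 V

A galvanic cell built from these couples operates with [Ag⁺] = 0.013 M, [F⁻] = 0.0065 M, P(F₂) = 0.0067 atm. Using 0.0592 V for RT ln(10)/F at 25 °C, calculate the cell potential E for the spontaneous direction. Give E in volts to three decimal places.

F₂/F⁻ is the cathode (higher E°), Ag⁺/Ag the anode: E°cell = +2.91 − (+0.79) = +2.12 V, n = 2.
Overall: F₂(g) + 2 Ag(s) → 2 F⁻(aq) + 2 Ag⁺(aq)
Q = [F⁻]^2·[Ag⁺]^2 / (P(F₂)); log Q = -5.972.
E = E° − (0.0592/n) log Q = +2.12 − (0.0592/2)(-5.972) = +2.297 V.

+2.297 V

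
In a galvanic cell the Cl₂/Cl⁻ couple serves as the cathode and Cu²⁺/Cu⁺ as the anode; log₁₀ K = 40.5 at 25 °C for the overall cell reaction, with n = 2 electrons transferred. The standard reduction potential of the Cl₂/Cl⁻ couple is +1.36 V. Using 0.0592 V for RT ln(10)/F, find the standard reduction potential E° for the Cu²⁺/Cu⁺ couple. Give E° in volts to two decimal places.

+0.16 V

E°cell = (0.0592/n)·log K = (0.0592/2)(40.5) = +1.199 V.
Since Cl₂/Cl⁻ is the cathode and Cu²⁺/Cu⁺ the anode, E°cell = E°(Cl₂/Cl⁻) − E°(Cu²⁺/Cu⁺).
So E°(Cu²⁺/Cu⁺) = E°(Cl₂/Cl⁻) − E°cell = (+1.36) − (+1.199) = +0.16 V.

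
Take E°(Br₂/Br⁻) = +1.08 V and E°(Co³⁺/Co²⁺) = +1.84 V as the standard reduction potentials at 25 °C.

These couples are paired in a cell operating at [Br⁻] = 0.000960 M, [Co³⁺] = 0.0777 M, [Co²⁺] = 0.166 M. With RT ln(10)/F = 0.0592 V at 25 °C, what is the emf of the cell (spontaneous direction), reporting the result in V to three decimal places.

Co³⁺/Co²⁺ is the cathode (higher E°), Br₂/Br⁻ the anode: E°cell = +1.84 − (+1.08) = +0.76 V, n = 2.
Overall: 2 Co³⁺(aq) + 2 Br⁻(aq) → 2 Co²⁺(aq) + Br₂(l)
Q = [Co²⁺]^2 / ([Co³⁺]^2·[Br⁻]^2); log Q = 6.695.
E = E° − (0.0592/n) log Q = +0.76 − (0.0592/2)(6.695) = +0.562 V.

+0.562 V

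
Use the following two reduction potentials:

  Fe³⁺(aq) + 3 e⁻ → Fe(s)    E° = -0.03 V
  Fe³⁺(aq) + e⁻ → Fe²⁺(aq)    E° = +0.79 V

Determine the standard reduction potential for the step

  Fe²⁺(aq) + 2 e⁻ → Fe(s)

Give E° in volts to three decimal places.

Sequential free energies add, so n₃E°₃ = n₁E°₁ + n₂E°₂.
With n₃ = 3, and the known step contributing 1×(+0.79) V, the unknown satisfies 2·E° = 3×(-0.03) − 1×(+0.79) = -0.880.
E° = -0.880 / 2 = -0.440 V.

-0.440 V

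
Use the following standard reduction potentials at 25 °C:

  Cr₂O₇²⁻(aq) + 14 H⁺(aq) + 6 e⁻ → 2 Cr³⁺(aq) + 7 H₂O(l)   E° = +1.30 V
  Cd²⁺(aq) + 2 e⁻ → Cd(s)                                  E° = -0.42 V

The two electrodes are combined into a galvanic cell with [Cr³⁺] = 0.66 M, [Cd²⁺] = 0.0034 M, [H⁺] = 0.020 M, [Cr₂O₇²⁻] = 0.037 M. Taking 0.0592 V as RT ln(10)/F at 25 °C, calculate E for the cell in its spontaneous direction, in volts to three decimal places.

Cr₂O₇²⁻/Cr³⁺ is the cathode (higher E°), Cd²⁺/Cd the anode: E°cell = +1.30 − (-0.42) = +1.72 V, n = 6.
Overall: Cr₂O₇²⁻(aq) + 14 H⁺(aq) + 3 Cd(s) → 2 Cr³⁺(aq) + 7 H₂O(l) + 3 Cd²⁺(aq)
Q = [Cr³⁺]^2·[Cd²⁺]^3 / ([Cr₂O₇²⁻]·[H⁺]^14); log Q = 17.451.
E = E° − (0.0592/n) log Q = +1.72 − (0.0592/6)(17.451) = +1.548 V.

+1.548 V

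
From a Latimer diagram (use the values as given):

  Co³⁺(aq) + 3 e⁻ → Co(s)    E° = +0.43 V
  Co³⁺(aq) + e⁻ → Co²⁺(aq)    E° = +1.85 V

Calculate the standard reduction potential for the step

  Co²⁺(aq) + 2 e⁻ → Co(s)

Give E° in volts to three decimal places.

-0.280 V

Sequential free energies add, so n₃E°₃ = n₁E°₁ + n₂E°₂.
With n₃ = 3, and the known step contributing 1×(+1.85) V, the unknown satisfies 2·E° = 3×(+0.43) − 1×(+1.85) = -0.560.
E° = -0.560 / 2 = -0.280 V.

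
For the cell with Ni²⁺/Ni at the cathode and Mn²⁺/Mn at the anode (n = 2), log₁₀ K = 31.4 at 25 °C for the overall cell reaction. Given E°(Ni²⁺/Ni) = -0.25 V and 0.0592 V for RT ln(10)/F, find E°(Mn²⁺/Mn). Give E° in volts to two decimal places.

-1.18 V

E°cell = (0.0592/n)·log K = (0.0592/2)(31.4) = +0.929 V.
Since Ni²⁺/Ni is the cathode and Mn²⁺/Mn the anode, E°cell = E°(Ni²⁺/Ni) − E°(Mn²⁺/Mn).
So E°(Mn²⁺/Mn) = E°(Ni²⁺/Ni) − E°cell = (-0.25) − (+0.929) = -1.18 V.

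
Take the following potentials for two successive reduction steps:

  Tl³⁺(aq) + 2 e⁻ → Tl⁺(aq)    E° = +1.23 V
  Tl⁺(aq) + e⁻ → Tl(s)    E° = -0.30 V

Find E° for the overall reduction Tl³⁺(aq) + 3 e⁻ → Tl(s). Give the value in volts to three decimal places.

+0.720 V

Since ΔG° = −nFE° is additive over sequential reductions, n₃E°₃ = n₁E°₁ + n₂E°₂.
E°₃ = (2×+1.23 + 1×-0.30) / 3 = (+2.160) / 3 = +0.720 V.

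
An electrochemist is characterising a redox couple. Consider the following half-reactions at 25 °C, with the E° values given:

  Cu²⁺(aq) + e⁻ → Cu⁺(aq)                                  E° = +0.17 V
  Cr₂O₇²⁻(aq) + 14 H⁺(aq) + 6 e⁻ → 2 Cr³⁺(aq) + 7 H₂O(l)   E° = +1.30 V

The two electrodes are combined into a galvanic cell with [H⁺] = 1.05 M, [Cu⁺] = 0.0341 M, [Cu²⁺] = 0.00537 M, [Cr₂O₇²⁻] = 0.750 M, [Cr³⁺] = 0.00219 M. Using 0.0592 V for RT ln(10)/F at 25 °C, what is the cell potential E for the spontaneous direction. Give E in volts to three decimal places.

+1.232 V

Cr₂O₇²⁻/Cr³⁺ is the cathode (higher E°), Cu²⁺/Cu⁺ the anode: E°cell = +1.30 − (+0.17) = +1.13 V, n = 6.
Overall: Cr₂O₇²⁻(aq) + 14 H⁺(aq) + 6 Cu⁺(aq) → 2 Cr³⁺(aq) + 7 H₂O(l) + 6 Cu²⁺(aq)
Q = [Cr³⁺]^2·[Cu²⁺]^6 / ([Cr₂O₇²⁻]·[H⁺]^14·[Cu⁺]^6); log Q = -10.308.
E = E° − (0.0592/n) log Q = +1.13 − (0.0592/6)(-10.308) = +1.232 V.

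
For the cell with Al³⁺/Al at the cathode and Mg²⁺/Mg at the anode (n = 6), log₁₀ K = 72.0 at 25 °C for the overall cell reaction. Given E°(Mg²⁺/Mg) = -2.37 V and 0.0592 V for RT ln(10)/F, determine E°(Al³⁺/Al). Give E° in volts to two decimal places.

-1.66 V

E°cell = (0.0592/n)·log K = (0.0592/6)(72.0) = +0.710 V.
Since Al³⁺/Al is the cathode and Mg²⁺/Mg the anode, E°cell = E°(Al³⁺/Al) − E°(Mg²⁺/Mg).
So E°(Al³⁺/Al) = E°cell + E°(Mg²⁺/Mg) = +0.710 + (-2.37) = -1.66 V.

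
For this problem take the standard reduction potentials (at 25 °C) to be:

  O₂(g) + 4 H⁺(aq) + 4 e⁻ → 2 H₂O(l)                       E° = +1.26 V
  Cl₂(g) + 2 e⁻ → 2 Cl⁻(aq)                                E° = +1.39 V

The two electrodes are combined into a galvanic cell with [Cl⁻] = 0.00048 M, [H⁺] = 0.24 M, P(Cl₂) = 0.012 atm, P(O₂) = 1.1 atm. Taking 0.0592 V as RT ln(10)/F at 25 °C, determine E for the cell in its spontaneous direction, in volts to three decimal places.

Cl₂/Cl⁻ is the cathode (higher E°), O₂/H₂O the anode: E°cell = +1.39 − (+1.26) = +0.13 V, n = 4.
Overall: 2 Cl₂(g) + 2 H₂O(l) → 4 Cl⁻(aq) + O₂(g) + 4 H⁺(aq)
Q = [Cl⁻]^4·P(O₂)·[H⁺]^4 / (P(Cl₂)^2); log Q = -11.871.
E = E° − (0.0592/n) log Q = +0.13 − (0.0592/4)(-11.871) = +0.306 V.

+0.306 V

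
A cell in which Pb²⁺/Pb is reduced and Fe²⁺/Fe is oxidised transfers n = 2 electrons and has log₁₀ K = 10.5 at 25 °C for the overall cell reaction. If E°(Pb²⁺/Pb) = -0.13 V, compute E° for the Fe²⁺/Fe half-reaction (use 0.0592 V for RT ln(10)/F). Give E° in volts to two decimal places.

E°cell = (0.0592/n)·log K = (0.0592/2)(10.5) = +0.311 V.
Since Pb²⁺/Pb is the cathode and Fe²⁺/Fe the anode, E°cell = E°(Pb²⁺/Pb) − E°(Fe²⁺/Fe).
So E°(Fe²⁺/Fe) = E°(Pb²⁺/Pb) − E°cell = (-0.13) − (+0.311) = -0.44 V.

-0.44 V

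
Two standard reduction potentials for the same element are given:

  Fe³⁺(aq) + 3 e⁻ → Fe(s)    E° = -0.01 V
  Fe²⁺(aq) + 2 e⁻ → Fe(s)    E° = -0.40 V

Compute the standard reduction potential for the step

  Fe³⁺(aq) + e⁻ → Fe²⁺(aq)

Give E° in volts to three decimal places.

+0.770 V

Sequential free energies add, so n₃E°₃ = n₁E°₁ + n₂E°₂.
With n₃ = 3, and the known step contributing 2×(-0.40) V, the unknown satisfies 1·E° = 3×(-0.01) − 2×(-0.40) = +0.770.
E° = +0.770 / 1 = +0.770 V.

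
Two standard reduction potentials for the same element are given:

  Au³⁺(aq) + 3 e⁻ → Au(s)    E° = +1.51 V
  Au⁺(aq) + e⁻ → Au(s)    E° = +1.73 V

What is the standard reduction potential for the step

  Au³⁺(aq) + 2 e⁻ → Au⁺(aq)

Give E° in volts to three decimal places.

Sequential free energies add, so n₃E°₃ = n₁E°₁ + n₂E°₂.
With n₃ = 3, and the known step contributing 1×(+1.73) V, the unknown satisfies 2·E° = 3×(+1.51) − 1×(+1.73) = +2.800.
E° = +2.800 / 2 = +1.400 V.

+1.400 V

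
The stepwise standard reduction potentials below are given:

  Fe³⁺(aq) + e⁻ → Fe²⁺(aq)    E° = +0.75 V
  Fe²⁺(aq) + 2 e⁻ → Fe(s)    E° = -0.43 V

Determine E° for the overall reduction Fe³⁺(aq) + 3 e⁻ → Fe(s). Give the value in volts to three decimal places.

Since ΔG° = −nFE° is additive over sequential reductions, n₃E°₃ = n₁E°₁ + n₂E°₂.
E°₃ = (1×+0.75 + 2×-0.43) / 3 = (-0.110) / 3 = -0.037 V.

-0.037 V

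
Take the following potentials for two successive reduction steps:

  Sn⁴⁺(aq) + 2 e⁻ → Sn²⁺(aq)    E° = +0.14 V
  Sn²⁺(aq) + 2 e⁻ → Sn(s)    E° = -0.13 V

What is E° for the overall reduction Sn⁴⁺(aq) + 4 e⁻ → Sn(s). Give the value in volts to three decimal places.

Since ΔG° = −nFE° is additive over sequential reductions, n₃E°₃ = n₁E°₁ + n₂E°₂.
E°₃ = (2×+0.14 + 2×-0.13) / 4 = (+0.020) / 4 = +0.005 V.

+0.005 V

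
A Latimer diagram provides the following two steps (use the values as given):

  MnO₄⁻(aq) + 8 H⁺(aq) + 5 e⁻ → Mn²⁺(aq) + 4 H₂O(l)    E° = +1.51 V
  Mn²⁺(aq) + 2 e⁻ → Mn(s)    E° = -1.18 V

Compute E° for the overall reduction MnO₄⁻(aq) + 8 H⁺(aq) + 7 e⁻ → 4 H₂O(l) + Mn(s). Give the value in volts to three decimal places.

+0.741 V

Adding the free-energy changes (−nFE°) of the two steps gives −n₃FE°₃ = −n₁FE°₁ − n₂FE°₂.
E°₃ = (5×+1.51 + 2×-1.18) / 7 = (+5.190) / 7 = +0.741 V.
E° values themselves are not directly additive — weighting by electron count is essential.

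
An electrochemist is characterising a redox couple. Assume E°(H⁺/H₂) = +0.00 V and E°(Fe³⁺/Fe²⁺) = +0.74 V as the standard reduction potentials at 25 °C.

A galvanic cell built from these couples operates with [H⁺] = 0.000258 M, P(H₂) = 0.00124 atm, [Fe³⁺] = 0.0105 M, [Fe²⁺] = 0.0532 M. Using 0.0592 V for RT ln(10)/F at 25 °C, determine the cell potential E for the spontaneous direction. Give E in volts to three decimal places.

+0.825 V

Fe³⁺/Fe²⁺ is the cathode (higher E°), H⁺/H₂ the anode: E°cell = +0.74 − (+0.00) = +0.74 V, n = 2.
Overall: 2 Fe³⁺(aq) + H₂(g) → 2 Fe²⁺(aq) + 2 H⁺(aq)
Q = [Fe²⁺]^2·[H⁺]^2 / ([Fe³⁺]^2·P(H₂)); log Q = -2.861.
E = E° − (0.0592/n) log Q = +0.74 − (0.0592/2)(-2.861) = +0.825 V.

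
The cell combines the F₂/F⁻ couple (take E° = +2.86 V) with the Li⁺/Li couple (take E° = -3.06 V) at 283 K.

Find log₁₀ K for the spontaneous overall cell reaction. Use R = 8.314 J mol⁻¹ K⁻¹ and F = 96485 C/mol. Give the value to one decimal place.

Cathode: F₂/F⁻; anode: Li⁺/Li. E°cell = (+2.86) − (-3.06) = +5.92 V, with n = 2.
ΔG° = −nFE° = −RT ln K, so ln K = nFE°/(RT) = (2)(96485)(+5.92) / ((8.314)(283)) = 485.529.
log₁₀ K = 485.529 / ln 10 = 210.9.

210.9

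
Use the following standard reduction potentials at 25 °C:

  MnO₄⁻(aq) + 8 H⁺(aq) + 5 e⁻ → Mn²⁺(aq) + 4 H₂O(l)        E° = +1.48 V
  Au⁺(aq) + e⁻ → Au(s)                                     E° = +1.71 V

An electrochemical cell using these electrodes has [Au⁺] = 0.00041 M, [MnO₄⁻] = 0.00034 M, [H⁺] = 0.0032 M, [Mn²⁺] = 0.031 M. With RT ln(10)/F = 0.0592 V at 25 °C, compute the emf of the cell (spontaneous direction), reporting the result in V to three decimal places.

Au⁺/Au is the cathode (higher E°), MnO₄⁻/Mn²⁺ the anode: E°cell = +1.71 − (+1.48) = +0.23 V, n = 5.
Overall: 5 Au⁺(aq) + Mn²⁺(aq) + 4 H₂O(l) → 5 Au(s) + MnO₄⁻(aq) + 8 H⁺(aq)
Q = [MnO₄⁻]·[H⁺]^8 / ([Au⁺]^5·[Mn²⁺]); log Q = -4.983.
E = E° − (0.0592/n) log Q = +0.23 − (0.0592/5)(-4.983) = +0.289 V.

+0.289 V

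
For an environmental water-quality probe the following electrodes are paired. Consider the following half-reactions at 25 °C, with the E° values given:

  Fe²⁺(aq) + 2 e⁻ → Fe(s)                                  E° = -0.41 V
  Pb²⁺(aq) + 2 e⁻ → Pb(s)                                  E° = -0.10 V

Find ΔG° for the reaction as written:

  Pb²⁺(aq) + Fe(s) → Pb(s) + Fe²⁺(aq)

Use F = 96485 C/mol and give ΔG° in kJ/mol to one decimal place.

As written, Pb²⁺/Pb is reduced (cathode) and Fe²⁺/Fe is oxidised (anode), so E°cell = (-0.10) − (-0.41) = +0.31 V.
Balancing electrons gives n = 2.
ΔG° = −nFE° = −(2)(96485)(+0.31) = -59,821 J = -59.8 kJ/mol.

-59.8 kJ/mol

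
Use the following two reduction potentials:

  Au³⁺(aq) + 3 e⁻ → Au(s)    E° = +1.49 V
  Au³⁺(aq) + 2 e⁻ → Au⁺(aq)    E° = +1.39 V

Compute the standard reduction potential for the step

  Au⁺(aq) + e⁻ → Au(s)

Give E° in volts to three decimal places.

+1.690 V

Sequential free energies add, so n₃E°₃ = n₁E°₁ + n₂E°₂.
With n₃ = 3, and the known step contributing 2×(+1.39) V, the unknown satisfies 1·E° = 3×(+1.49) − 2×(+1.39) = +1.690.
E° = +1.690 / 1 = +1.690 V.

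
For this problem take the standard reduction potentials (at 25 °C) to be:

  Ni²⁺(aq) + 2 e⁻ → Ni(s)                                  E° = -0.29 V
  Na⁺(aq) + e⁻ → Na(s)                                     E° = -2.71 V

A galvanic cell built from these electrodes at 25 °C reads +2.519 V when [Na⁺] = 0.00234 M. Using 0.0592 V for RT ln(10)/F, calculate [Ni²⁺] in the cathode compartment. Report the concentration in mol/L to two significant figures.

Ni²⁺/Ni is the cathode, Na⁺/Na the anode: E°cell = +2.42 V, n = 2.
Overall reaction: Ni²⁺(aq) + 2 Na(s) → Ni(s) + 2 Na⁺(aq); Q = [Na⁺]^2/[Ni²⁺]^1.
From E = E° − (0.0592/n) log Q: log Q = (E° − E)·n/0.0592 = (+2.42 − (+2.519))·2/0.0592 = -3.3446.
So 1·log[Ni²⁺] = 2·log(0.00234) − log Q = -5.2616 − (-3.3446) = -1.9170; [Ni²⁺] = 10^(-1.9170) ≈ 0.012 M.

0.012 M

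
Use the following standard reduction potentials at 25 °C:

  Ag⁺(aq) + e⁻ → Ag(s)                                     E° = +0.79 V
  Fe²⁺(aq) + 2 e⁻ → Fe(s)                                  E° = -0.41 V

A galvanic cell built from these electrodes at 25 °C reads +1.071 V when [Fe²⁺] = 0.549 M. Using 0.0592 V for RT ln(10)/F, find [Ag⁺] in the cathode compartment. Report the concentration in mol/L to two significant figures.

0.0049 M

Ag⁺/Ag is the cathode, Fe²⁺/Fe the anode: E°cell = +1.20 V, n = 2.
Overall reaction: 2 Ag⁺(aq) + Fe(s) → 2 Ag(s) + Fe²⁺(aq); Q = [Fe²⁺]^1/[Ag⁺]^2.
From E = E° − (0.0592/n) log Q: log Q = (E° − E)·n/0.0592 = (+1.20 − (+1.071))·2/0.0592 = 4.3581.
So 2·log[Ag⁺] = 1·log(0.549) − log Q = -0.2604 − (4.3581) = -4.6185; log[Ag⁺] = -4.6185 / 2 = -2.3093; [Ag⁺] = 10^(-2.3093) ≈ 0.0049 M.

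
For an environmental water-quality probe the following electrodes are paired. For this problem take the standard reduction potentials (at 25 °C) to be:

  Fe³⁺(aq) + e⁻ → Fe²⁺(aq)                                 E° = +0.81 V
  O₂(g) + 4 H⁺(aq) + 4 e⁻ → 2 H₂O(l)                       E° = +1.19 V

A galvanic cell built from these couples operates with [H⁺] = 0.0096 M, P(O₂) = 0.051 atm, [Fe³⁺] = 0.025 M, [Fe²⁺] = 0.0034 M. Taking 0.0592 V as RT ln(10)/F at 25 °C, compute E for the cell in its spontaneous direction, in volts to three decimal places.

O₂/H₂O is the cathode (higher E°), Fe³⁺/Fe²⁺ the anode: E°cell = +1.19 − (+0.81) = +0.38 V, n = 4.
Overall: O₂(g) + 4 H⁺(aq) + 4 Fe²⁺(aq) → 2 H₂O(l) + 4 Fe³⁺(aq)
Q = [Fe³⁺]^4 / (P(O₂)·[H⁺]^4·[Fe²⁺]^4); log Q = 12.829.
E = E° − (0.0592/n) log Q = +0.38 − (0.0592/4)(12.829) = +0.190 V.

+0.190 V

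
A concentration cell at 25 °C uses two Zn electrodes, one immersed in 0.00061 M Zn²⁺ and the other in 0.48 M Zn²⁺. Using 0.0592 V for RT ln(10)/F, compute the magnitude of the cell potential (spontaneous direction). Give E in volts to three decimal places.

For a concentration cell E°cell = 0. The 0.48 M side is the cathode (reduction is favoured where [Zn²⁺] is higher).
With n = 2, E = −(0.0592/2) log([Zn²⁺]ₐₙ/[Zn²⁺]꜀ₐₜ) = −(0.0592/2) log(0.00061/0.48) = −(0.0592/2)(-2.896) = +0.086 V.

+0.086 V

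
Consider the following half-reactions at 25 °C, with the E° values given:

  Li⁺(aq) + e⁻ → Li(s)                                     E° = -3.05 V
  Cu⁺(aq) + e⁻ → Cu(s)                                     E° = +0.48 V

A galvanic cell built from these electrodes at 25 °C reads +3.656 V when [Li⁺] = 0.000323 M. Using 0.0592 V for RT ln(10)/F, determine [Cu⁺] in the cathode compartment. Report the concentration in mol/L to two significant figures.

Cu⁺/Cu is the cathode, Li⁺/Li the anode: E°cell = +3.53 V, n = 1.
Overall reaction: Cu⁺(aq) + Li(s) → Cu(s) + Li⁺(aq); Q = [Li⁺]^1/[Cu⁺]^1.
From E = E° − (0.0592/n) log Q: log Q = (E° − E)·n/0.0592 = (+3.53 − (+3.656))·1/0.0592 = -2.1284.
So 1·log[Cu⁺] = 1·log(0.000323) − log Q = -3.4908 − (-2.1284) = -1.3624; [Cu⁺] = 10^(-1.3624) ≈ 0.043 M.

0.043 M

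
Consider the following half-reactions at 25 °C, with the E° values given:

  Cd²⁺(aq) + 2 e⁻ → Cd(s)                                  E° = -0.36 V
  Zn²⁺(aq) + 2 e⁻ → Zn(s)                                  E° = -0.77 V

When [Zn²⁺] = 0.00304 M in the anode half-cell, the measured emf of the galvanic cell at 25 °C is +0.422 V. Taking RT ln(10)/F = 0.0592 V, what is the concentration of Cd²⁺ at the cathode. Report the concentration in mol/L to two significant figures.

0.0077 M

Cd²⁺/Cd is the cathode, Zn²⁺/Zn the anode: E°cell = +0.41 V, n = 2.
Overall reaction: Cd²⁺(aq) + Zn(s) → Cd(s) + Zn²⁺(aq); Q = [Zn²⁺]^1/[Cd²⁺]^1.
From E = E° − (0.0592/n) log Q: log Q = (E° − E)·n/0.0592 = (+0.41 − (+0.422))·2/0.0592 = -0.4054.
So 1·log[Cd²⁺] = 1·log(0.00304) − log Q = -2.5171 − (-0.4054) = -2.1117; [Cd²⁺] = 10^(-2.1117) ≈ 0.0077 M.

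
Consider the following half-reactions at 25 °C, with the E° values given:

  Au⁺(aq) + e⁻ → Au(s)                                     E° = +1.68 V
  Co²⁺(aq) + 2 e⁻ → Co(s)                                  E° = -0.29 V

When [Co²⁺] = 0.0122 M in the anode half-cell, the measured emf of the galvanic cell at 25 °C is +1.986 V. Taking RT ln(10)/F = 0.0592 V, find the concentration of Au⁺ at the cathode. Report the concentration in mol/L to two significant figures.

Au⁺/Au is the cathode, Co²⁺/Co the anode: E°cell = +1.97 V, n = 2.
Overall reaction: 2 Au⁺(aq) + Co(s) → 2 Au(s) + Co²⁺(aq); Q = [Co²⁺]^1/[Au⁺]^2.
From E = E° − (0.0592/n) log Q: log Q = (E° − E)·n/0.0592 = (+1.97 − (+1.986))·2/0.0592 = -0.5405.
So 2·log[Au⁺] = 1·log(0.0122) − log Q = -1.9136 − (-0.5405) = -1.3731; log[Au⁺] = -1.3731 / 2 = -0.6865; [Au⁺] = 10^(-0.6865) ≈ 0.21 M.

0.21 M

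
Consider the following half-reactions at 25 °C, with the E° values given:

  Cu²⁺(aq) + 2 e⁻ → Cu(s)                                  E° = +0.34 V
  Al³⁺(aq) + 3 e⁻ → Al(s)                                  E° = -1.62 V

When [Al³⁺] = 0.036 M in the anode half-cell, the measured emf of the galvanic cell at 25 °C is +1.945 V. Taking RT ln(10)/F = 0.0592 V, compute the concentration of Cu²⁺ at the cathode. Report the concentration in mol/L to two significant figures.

Cu²⁺/Cu is the cathode, Al³⁺/Al the anode: E°cell = +1.96 V, n = 6.
Overall reaction: 3 Cu²⁺(aq) + 2 Al(s) → 3 Cu(s) + 2 Al³⁺(aq); Q = [Al³⁺]^2/[Cu²⁺]^3.
From E = E° − (0.0592/n) log Q: log Q = (E° − E)·n/0.0592 = (+1.96 − (+1.945))·6/0.0592 = 1.5203.
So 3·log[Cu²⁺] = 2·log(0.036) − log Q = -2.8874 − (1.5203) = -4.4077; log[Cu²⁺] = -4.4077 / 3 = -1.4692; [Cu²⁺] = 10^(-1.4692) ≈ 0.034 M.

0.034 M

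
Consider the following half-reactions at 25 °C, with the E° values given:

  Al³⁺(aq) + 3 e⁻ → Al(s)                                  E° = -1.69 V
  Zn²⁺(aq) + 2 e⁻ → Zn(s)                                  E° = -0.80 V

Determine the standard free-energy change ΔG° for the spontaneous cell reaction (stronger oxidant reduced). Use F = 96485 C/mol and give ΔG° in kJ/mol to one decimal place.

-515.2 kJ/mol

Zn²⁺/Zn (E° = -0.80 V) is the cathode; Al³⁺/Al (E° = -1.69 V) is the anode, so E°cell = +0.89 V.
Balancing electrons gives n = 6 (lcm of 2 and 3).
ΔG° = −nFE° = −(6)(96485)(+0.89) = -515,230 J = -515.2 kJ/mol.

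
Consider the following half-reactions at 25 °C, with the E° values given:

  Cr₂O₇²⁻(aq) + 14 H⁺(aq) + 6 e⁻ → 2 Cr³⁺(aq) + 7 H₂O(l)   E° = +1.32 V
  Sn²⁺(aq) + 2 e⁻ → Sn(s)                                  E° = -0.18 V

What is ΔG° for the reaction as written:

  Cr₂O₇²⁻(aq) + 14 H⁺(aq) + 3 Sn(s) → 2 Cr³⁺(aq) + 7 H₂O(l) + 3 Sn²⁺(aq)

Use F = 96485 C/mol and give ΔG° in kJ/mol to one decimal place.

As written, Cr₂O₇²⁻/Cr³⁺ is reduced (cathode) and Sn²⁺/Sn is oxidised (anode), so E°cell = (+1.32) − (-0.18) = +1.50 V.
Balancing electrons gives n = 6.
ΔG° = −nFE° = −(6)(96485)(+1.50) = -868,365 J = -868.4 kJ/mol.

-868.4 kJ/mol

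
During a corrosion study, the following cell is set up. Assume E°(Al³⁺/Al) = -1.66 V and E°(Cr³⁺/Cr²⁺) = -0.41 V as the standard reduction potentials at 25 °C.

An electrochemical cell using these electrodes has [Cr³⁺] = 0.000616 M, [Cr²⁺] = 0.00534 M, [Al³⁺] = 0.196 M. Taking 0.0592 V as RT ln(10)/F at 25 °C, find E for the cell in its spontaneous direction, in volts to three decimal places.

+1.208 V

Cr³⁺/Cr²⁺ is the cathode (higher E°), Al³⁺/Al the anode: E°cell = -0.41 − (-1.66) = +1.25 V, n = 3.
Overall: 3 Cr³⁺(aq) + Al(s) → 3 Cr²⁺(aq) + Al³⁺(aq)
Q = [Cr²⁺]^3·[Al³⁺] / ([Cr³⁺]^3); log Q = 2.106.
E = E° − (0.0592/n) log Q = +1.25 − (0.0592/3)(2.106) = +1.208 V.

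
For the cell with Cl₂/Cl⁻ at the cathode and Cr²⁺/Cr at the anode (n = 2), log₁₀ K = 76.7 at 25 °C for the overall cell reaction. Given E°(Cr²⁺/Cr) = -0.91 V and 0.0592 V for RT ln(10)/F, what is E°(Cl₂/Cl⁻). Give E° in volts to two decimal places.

+1.36 V

E°cell = (0.0592/n)·log K = (0.0592/2)(76.7) = +2.270 V.
Since Cl₂/Cl⁻ is the cathode and Cr²⁺/Cr the anode, E°cell = E°(Cl₂/Cl⁻) − E°(Cr²⁺/Cr).
So E°(Cl₂/Cl⁻) = E°cell + E°(Cr²⁺/Cr) = +2.270 + (-0.91) = +1.36 V.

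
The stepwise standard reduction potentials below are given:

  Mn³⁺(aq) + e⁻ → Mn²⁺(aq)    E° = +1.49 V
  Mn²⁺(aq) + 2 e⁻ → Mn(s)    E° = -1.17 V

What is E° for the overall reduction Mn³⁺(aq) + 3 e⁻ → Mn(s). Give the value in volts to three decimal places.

Adding the free-energy changes (−nFE°) of the two steps gives −n₃FE°₃ = −n₁FE°₁ − n₂FE°₂.
E°₃ = (1×+1.49 + 2×-1.17) / 3 = (-0.850) / 3 = -0.283 V.

-0.283 V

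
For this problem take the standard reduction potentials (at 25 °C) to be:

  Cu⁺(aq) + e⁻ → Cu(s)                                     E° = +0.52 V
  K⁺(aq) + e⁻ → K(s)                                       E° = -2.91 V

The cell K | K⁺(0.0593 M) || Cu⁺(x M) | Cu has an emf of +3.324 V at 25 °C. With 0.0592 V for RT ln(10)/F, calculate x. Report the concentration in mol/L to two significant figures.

Cu⁺/Cu is the cathode, K⁺/K the anode: E°cell = +3.43 V, n = 1.
Overall reaction: Cu⁺(aq) + K(s) → Cu(s) + K⁺(aq); Q = [K⁺]^1/[Cu⁺]^1.
From E = E° − (0.0592/n) log Q: log Q = (E° − E)·n/0.0592 = (+3.43 − (+3.324))·1/0.0592 = 1.7905.
So 1·log[Cu⁺] = 1·log(0.0593) − log Q = -1.2269 − (1.7905) = -3.0174; [Cu⁺] = 10^(-3.0174) ≈ 0.00096 M.

0.00096 M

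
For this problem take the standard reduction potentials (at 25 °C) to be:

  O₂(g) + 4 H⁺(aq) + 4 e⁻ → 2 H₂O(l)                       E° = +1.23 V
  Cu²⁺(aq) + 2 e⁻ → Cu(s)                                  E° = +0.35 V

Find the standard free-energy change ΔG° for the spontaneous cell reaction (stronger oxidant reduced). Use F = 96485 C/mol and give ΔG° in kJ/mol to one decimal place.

O₂/H₂O (E° = +1.23 V) is the cathode; Cu²⁺/Cu (E° = +0.35 V) is the anode, so E°cell = +0.88 V.
Balancing electrons gives n = 4 (lcm of 4 and 2).
ΔG° = −nFE° = −(4)(96485)(+0.88) = -339,627 J = -339.6 kJ/mol.

-339.6 kJ/mol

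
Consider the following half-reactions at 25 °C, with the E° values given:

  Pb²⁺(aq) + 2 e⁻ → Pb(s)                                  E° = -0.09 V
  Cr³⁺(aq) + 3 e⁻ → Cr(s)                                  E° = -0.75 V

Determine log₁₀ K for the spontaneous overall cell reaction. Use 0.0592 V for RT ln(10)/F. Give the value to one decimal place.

Cathode: Pb²⁺/Pb; anode: Cr³⁺/Cr. E°cell = +0.66 V, n = 6.
log K = nE°cell / 0.0592 = (6)(+0.66) / 0.0592 = 66.9.

66.9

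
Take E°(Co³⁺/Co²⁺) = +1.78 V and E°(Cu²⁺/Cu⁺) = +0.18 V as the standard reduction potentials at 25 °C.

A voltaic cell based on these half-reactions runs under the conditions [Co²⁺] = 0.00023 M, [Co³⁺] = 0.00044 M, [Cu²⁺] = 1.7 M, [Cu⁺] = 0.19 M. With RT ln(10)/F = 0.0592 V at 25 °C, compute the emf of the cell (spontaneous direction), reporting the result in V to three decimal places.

Co³⁺/Co²⁺ is the cathode (higher E°), Cu²⁺/Cu⁺ the anode: E°cell = +1.78 − (+0.18) = +1.60 V, n = 1.
Overall: Co³⁺(aq) + Cu⁺(aq) → Co²⁺(aq) + Cu²⁺(aq)
Q = [Co²⁺]·[Cu²⁺] / ([Co³⁺]·[Cu⁺]); log Q = 0.670.
E = E° − (0.0592/n) log Q = +1.60 − (0.0592/1)(0.670) = +1.560 V.

+1.560 V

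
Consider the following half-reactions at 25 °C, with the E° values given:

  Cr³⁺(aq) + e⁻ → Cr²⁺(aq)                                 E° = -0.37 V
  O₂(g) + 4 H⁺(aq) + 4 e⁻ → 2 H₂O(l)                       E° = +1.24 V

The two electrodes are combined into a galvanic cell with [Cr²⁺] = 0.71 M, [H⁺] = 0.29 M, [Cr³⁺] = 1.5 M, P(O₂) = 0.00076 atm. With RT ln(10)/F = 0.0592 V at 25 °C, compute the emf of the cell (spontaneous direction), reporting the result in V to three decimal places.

O₂/H₂O is the cathode (higher E°), Cr³⁺/Cr²⁺ the anode: E°cell = +1.24 − (-0.37) = +1.61 V, n = 4.
Overall: O₂(g) + 4 H⁺(aq) + 4 Cr²⁺(aq) → 2 H₂O(l) + 4 Cr³⁺(aq)
Q = [Cr³⁺]^4 / (P(O₂)·[H⁺]^4·[Cr²⁺]^4); log Q = 6.569.
E = E° − (0.0592/n) log Q = +1.61 − (0.0592/4)(6.569) = +1.513 V.

+1.513 V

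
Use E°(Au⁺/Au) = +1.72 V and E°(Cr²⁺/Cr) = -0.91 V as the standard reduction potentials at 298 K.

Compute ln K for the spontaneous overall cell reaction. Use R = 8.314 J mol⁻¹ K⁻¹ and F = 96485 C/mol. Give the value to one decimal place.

204.8

Cathode: Au⁺/Au; anode: Cr²⁺/Cr. E°cell = (+1.72) − (-0.91) = +2.63 V, with n = 2.
ΔG° = −nFE° = −RT ln K, so ln K = nFE°/(RT) = (2)(96485)(+2.63) / ((8.314)(298)) = 204.842.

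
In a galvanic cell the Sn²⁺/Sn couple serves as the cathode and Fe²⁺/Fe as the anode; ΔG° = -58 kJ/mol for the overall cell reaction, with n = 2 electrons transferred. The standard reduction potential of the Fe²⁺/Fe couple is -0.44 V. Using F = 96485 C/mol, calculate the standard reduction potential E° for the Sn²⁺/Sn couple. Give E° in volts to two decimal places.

-0.14 V

E°cell = −ΔG°/(nF) = −(-58×10³)/((2)(96485)) = +0.301 V.
Since Sn²⁺/Sn is the cathode and Fe²⁺/Fe the anode, E°cell = E°(Sn²⁺/Sn) − E°(Fe²⁺/Fe).
So E°(Sn²⁺/Sn) = E°cell + E°(Fe²⁺/Fe) = +0.301 + (-0.44) = -0.14 V.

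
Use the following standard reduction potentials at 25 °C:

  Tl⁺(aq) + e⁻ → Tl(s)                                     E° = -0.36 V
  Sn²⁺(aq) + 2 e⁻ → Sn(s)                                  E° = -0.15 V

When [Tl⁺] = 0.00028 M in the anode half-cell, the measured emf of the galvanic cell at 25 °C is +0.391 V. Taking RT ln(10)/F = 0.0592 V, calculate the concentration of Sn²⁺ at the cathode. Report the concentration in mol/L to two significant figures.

0.10 M

Sn²⁺/Sn is the cathode, Tl⁺/Tl the anode: E°cell = +0.21 V, n = 2.
Overall reaction: Sn²⁺(aq) + 2 Tl(s) → Sn(s) + 2 Tl⁺(aq); Q = [Tl⁺]^2/[Sn²⁺]^1.
From E = E° − (0.0592/n) log Q: log Q = (E° − E)·n/0.0592 = (+0.21 − (+0.391))·2/0.0592 = -6.1149.
So 1·log[Sn²⁺] = 2·log(0.00028) − log Q = -7.1057 − (-6.1149) = -0.9908; [Sn²⁺] = 10^(-0.9908) ≈ 0.10 M.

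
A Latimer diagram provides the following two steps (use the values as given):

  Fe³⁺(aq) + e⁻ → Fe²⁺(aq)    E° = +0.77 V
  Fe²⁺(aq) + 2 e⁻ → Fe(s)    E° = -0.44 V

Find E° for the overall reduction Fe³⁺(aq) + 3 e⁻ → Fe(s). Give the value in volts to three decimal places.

-0.037 V

Since ΔG° = −nFE° is additive over sequential reductions, n₃E°₃ = n₁E°₁ + n₂E°₂.
E°₃ = (1×+0.77 + 2×-0.44) / 3 = (-0.110) / 3 = -0.037 V.
E° values themselves are not directly additive — weighting by electron count is essential.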